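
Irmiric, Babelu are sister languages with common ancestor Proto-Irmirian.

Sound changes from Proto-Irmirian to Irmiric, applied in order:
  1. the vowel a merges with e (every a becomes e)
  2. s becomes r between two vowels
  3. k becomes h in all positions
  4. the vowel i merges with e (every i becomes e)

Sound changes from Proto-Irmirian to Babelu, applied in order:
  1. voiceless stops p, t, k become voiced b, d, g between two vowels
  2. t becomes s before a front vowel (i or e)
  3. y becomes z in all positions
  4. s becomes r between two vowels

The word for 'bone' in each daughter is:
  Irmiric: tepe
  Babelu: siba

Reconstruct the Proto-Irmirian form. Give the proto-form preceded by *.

Position 3: Irmiric has p, Babelu has b. Irmiric preserves p here (none of its changes turn any other segment into p), so the proto-segment is *p.
Position 1: Irmiric has t, Babelu has s. Irmiric preserves t here (none of its changes turn any other segment into t), so the proto-segment is *t.
Position 4: Irmiric has e, Babelu has a. Babelu preserves a here (none of its changes turn any other segment into a), so the proto-segment is *a.
Verify the candidate proto-form against each daughter:
Irmiric: *tipa > tipe > tepe  (by vowel merger, vowel merger)
Babelu: *tipa > tiba > siba  (by intervocalic voicing, palatalisation)
*tipa is the unique common source.

*tipa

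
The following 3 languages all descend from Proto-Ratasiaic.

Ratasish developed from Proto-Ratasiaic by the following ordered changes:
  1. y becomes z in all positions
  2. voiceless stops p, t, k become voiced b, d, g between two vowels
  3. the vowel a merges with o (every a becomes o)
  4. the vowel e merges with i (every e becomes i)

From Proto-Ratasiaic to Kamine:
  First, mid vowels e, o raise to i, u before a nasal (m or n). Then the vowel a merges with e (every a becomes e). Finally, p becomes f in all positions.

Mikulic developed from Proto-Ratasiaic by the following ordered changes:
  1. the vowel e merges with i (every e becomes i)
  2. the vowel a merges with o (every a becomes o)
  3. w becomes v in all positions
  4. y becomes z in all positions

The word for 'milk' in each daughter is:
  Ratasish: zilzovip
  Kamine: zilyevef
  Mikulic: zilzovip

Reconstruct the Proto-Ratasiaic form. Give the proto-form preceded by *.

*zilyavep

Position 4: Ratasish has z, Kamine has y, Mikulic has z. Kamine preserves y here (none of its changes turn any other segment into y), so the proto-segment is *y.
Position 5: Ratasish has o, Kamine has e, Mikulic has o. Taking the neighbouring segments as reconstructed: Ratasish o could go back to *a or *o; Kamine e could go back to *a or *e; Mikulic o could go back to *a or *o — the one source consistent with every daughter is *a.
Verify the candidate proto-form against each daughter:
Ratasish: start from *zilyavep.
  rule 1 (unconditioned shift): zilyavep → zilzavep
  rule 2: no change — zilzavep
  rule 3 (vowel merger): zilzavep → zilzovep
  rule 4 (vowel merger): zilzovep → zilzovip
  ⇒ Ratasish zilzovip
Kamine: *zilyavep > zilyevep > zilyevef  (by vowel merger, unconditioned shift)
Mikulic: *zilyavep
  zilyavep → zilyavip   [vowel merger]
  zilyavip → zilyovip   [vowel merger]
  zilyovip (rule 3 does not apply)
  zilyovip → zilzovip   [unconditioned shift]
  giving Mikulic zilzovip.
Only *zilyavep yields all of Ratasish zilzovip, Kamine zilyevef, Mikulic zilzovip.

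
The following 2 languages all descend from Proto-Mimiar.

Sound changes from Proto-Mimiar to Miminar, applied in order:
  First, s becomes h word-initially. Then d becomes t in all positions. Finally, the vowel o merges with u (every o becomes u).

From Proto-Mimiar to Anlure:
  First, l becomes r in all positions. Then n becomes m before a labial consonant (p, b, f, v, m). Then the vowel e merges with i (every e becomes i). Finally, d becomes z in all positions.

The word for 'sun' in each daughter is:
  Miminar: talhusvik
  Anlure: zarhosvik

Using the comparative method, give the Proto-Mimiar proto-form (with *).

Position 5: Miminar has u, Anlure has o. Anlure preserves o here (none of its changes turn any other segment into o), so the proto-segment is *o.
Position 3: Miminar has l, Anlure has r. Miminar preserves l here (none of its changes turn any other segment into l), so the proto-segment is *l.
Continuing position by position gives *dalhosvik; check it forward:
Miminar: *dalhosvik
  dalhosvik (rule 1 does not apply)
  dalhosvik → talhosvik   [unconditioned shift]
  talhosvik → talhusvik   [vowel merger]
  giving Miminar talhusvik.
Anlure: *dalhosvik
  dalhosvik → darhosvik   [unconditioned shift]
  darhosvik (rule 2 does not apply)
  darhosvik (rule 3 does not apply)
  darhosvik → zarhosvik   [unconditioned shift]
  giving Anlure zarhosvik.
No other proto-form is consistent with every reflex, so the reconstruction is *dalhosvik.

*dalhosvik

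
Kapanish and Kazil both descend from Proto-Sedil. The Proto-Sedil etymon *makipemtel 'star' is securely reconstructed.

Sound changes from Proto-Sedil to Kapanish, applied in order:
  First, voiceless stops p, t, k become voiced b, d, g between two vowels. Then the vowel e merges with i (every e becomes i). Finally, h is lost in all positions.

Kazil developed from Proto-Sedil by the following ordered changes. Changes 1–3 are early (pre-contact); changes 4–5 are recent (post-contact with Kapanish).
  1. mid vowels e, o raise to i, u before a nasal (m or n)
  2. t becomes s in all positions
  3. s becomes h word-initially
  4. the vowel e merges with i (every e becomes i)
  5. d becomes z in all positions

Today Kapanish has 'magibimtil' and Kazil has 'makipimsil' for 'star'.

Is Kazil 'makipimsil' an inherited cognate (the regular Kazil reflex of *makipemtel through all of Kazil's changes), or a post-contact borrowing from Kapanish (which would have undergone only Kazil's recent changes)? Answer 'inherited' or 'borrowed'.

If inherited, *makipemtel would pass through all of Kazil's changes:
Kazil: start from *makipemtel.
  rule 1 (pre-nasal raising): makipemtel → makipimtel
  rule 2 (unconditioned shift): makipimtel → makipimsel
  rule 3: no change — makipimsel
  rule 4 (vowel merger): makipimsel → makipimsil
  rule 5: no change — makipimsil
  ⇒ Kazil makipimsil
If borrowed from Kapanish 'magibimtil' after the early changes, it would undergo only the recent ones:
  rule 4 (vowel merger): no change (magibimtil)
  rule 5 (unconditioned shift): no change (magibimtil)
  ⇒ as a loan: magibimtil
Kazil 'makipimsil' matches the inherited outcome exactly, so it is an inherited cognate, not a loan.

inherited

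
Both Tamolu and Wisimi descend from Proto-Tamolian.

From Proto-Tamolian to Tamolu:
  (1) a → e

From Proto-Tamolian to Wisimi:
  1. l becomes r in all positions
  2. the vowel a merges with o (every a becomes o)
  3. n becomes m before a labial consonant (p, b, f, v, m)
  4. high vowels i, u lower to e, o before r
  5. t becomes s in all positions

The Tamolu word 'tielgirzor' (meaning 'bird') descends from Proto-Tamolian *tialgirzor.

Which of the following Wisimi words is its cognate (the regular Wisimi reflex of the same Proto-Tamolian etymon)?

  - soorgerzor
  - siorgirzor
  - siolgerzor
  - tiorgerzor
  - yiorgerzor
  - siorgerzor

Wisimi: *tialgirzor
  tialgirzor → tiargirzor   [unconditioned shift]
  tiargirzor → tiorgirzor   [vowel merger]
  tiorgirzor (rule 3 does not apply)
  tiorgirzor → tiorgerzor   [pre-rhotic lowering]
  tiorgerzor → siorgerzor   [unconditioned shift]
  giving Wisimi siorgerzor.

siorgerzor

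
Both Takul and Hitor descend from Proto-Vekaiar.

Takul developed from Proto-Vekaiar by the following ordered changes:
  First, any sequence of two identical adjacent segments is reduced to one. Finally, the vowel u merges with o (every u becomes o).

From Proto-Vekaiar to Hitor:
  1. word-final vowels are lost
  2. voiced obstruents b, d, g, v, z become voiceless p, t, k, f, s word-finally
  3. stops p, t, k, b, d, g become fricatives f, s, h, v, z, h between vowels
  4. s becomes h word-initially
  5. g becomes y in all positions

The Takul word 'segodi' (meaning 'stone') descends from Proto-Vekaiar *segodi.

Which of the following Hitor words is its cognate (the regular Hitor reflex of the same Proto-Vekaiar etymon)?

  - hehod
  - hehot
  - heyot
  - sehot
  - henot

hehot

Hitor: *segodi > segod > segot > sehot > hehot  (by apocope, final devoicing, intervocalic lenition, debuccalisation)
Among the options, 'hehot' alone shows every Hitor change applied in order.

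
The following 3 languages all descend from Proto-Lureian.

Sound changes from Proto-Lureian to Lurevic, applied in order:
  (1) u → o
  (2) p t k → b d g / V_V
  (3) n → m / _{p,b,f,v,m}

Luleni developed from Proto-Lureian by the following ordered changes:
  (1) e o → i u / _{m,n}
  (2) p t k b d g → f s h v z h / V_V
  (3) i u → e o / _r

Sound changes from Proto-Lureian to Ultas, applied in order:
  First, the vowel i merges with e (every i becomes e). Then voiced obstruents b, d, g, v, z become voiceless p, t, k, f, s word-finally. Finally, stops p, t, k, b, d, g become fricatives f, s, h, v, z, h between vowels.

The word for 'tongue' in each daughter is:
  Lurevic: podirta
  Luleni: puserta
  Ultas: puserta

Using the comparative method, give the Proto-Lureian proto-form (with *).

*putirta

Position 2: Lurevic has o, Luleni has u, Ultas has u. Ultas preserves u here (none of its changes turn any other segment into u), so the proto-segment is *u.
Position 3: Lurevic has d, Luleni has s, Ultas has s. Taking the neighbouring segments as reconstructed: Lurevic d could go back to *t or *d; Luleni s could go back to *t or *s; Ultas s could go back to *t or *s — the one source consistent with every daughter is *t.
Verify the candidate proto-form against each daughter:
Lurevic: *putirta > potirta > podirta  (by vowel merger, intervocalic voicing)
Luleni: *putirta > pusirta > puserta  (by intervocalic lenition, pre-rhotic lowering)
Ultas: *putirta
  putirta → puterta   [vowel merger]
  puterta (rule 2 does not apply)
  puterta → puserta   [intervocalic lenition]
  giving Ultas puserta.
No other proto-form is consistent with every reflex, so the reconstruction is *putirta.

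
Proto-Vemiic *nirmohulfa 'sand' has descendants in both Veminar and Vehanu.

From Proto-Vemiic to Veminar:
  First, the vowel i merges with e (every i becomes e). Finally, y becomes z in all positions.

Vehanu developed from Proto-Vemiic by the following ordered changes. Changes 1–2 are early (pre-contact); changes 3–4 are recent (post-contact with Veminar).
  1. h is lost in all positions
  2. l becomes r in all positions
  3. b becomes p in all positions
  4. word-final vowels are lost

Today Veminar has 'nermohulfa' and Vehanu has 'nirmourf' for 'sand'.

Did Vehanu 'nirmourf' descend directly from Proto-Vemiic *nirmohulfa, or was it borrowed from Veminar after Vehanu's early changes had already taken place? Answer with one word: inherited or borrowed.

inherited

If inherited, *nirmohulfa would pass through all of Vehanu's changes:
Vehanu: *nirmohulfa > nirmoulfa > nirmourfa > nirmourf  (by h-loss, unconditioned shift, apocope)
If borrowed from Veminar 'nermohulfa' after the early changes, it would undergo only the recent ones:
  rule 3 (unconditioned shift): no change (nermohulfa)
  rule 4 (apocope): nermohulfa → nermohulf
  ⇒ as a loan: nermohulf
Vehanu 'nirmourf' matches the inherited outcome exactly, so it is an inherited cognate, not a loan.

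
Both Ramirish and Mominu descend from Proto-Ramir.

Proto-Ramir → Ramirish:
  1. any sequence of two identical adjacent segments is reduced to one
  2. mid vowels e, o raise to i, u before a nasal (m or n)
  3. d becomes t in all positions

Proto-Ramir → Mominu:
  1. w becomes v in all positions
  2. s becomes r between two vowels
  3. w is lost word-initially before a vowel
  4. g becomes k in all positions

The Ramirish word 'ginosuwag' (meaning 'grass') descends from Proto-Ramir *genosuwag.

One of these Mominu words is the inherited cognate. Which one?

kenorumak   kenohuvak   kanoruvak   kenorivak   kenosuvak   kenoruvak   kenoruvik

Mominu: *genosuwag > genosuvag > genoruvag > kenoruvak  (by unconditioned shift, rhotacism, unconditioned shift)
Only 'kenoruvak' matches the regular Mominu development of *genosuwag.

kenoruvak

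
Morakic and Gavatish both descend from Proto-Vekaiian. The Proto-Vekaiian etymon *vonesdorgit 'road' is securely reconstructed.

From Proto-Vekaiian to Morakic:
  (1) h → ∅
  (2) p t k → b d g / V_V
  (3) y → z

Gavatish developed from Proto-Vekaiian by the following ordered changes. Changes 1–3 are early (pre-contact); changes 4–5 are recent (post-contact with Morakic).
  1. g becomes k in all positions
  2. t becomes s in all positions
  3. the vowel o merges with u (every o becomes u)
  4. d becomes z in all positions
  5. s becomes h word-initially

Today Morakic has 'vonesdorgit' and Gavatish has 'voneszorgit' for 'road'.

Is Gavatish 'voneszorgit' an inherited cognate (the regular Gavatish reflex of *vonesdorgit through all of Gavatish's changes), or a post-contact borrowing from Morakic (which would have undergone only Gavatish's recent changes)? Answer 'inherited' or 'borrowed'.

If inherited, *vonesdorgit would pass through all of Gavatish's changes:
Gavatish: *vonesdorgit > vonesdorkit > vonesdorkis > vunesdurkis > vuneszurkis  (by unconditioned shift, unconditioned shift, vowel merger, unconditioned shift)
If borrowed from Morakic 'vonesdorgit' after the early changes, it would undergo only the recent ones:
  rule 4 (unconditioned shift): vonesdorgit → voneszorgit
  rule 5 (debuccalisation): no change (voneszorgit)
  ⇒ as a loan: voneszorgit
Gavatish 'voneszorgit' matches the loan outcome 'voneszorgit', not the inherited 'vuneszurkis' — it skipped the early Gavatish changes, so it was borrowed from Morakic.

borrowed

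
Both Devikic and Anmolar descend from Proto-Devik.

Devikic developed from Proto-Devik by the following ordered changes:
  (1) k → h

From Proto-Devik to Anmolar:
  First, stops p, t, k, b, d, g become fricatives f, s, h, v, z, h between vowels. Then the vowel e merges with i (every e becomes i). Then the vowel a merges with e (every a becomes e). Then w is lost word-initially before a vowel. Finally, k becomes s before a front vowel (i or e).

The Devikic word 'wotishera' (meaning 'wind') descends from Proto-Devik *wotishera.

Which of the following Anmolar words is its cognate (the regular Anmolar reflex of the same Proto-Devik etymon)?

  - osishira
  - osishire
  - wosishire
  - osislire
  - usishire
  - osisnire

Anmolar: *wotishera > wosishera > wosishira > wosishire > osishire  (by intervocalic lenition, vowel merger, vowel merger, glide loss)

osishire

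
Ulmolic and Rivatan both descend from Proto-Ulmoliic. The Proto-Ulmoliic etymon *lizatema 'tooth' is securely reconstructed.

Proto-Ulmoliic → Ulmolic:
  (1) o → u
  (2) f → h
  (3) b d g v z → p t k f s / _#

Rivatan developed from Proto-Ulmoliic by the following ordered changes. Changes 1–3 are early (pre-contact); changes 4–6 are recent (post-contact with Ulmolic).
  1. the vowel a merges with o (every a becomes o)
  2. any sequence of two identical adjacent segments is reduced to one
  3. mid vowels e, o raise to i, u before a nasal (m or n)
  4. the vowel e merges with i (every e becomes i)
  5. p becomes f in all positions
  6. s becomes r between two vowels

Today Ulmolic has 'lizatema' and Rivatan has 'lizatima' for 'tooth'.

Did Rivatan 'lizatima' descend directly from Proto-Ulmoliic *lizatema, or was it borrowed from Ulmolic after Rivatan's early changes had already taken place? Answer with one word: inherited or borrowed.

If inherited, *lizatema would pass through all of Rivatan's changes:
Rivatan: *lizatema > lizotemo > lizotimo  (by vowel merger, pre-nasal raising)
If borrowed from Ulmolic 'lizatema' after the early changes, it would undergo only the recent ones:
  rule 4 (vowel merger): lizatema → lizatima
  rule 5 (unconditioned shift): no change (lizatima)
  rule 6 (rhotacism): no change (lizatima)
  ⇒ as a loan: lizatima
Rivatan 'lizatima' matches the loan outcome 'lizatima', not the inherited 'lizotimo' — it skipped the early Rivatan changes, so it was borrowed from Ulmolic.

borrowed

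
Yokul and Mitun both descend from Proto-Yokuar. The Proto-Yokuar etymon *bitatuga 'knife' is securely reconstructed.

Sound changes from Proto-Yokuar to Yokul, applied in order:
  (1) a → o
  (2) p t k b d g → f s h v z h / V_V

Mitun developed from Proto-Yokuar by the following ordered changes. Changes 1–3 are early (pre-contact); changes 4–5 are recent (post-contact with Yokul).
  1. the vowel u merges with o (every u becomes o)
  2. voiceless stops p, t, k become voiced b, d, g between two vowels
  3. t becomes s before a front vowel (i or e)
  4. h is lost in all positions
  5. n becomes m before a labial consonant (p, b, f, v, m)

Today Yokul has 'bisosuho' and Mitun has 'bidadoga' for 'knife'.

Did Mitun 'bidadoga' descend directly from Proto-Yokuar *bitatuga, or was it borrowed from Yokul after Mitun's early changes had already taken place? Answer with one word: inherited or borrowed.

inherited

If inherited, *bitatuga would pass through all of Mitun's changes:
Mitun: *bitatuga > bitatoga > bidadoga  (by vowel merger, intervocalic voicing)
If borrowed from Yokul 'bisosuho' after the early changes, it would undergo only the recent ones:
  rule 4 (h-loss): bisosuho → bisosuo
  rule 5 (nasal place assimilation): no change (bisosuo)
  ⇒ as a loan: bisosuo
Mitun 'bidadoga' matches the inherited outcome exactly, so it is an inherited cognate, not a loan.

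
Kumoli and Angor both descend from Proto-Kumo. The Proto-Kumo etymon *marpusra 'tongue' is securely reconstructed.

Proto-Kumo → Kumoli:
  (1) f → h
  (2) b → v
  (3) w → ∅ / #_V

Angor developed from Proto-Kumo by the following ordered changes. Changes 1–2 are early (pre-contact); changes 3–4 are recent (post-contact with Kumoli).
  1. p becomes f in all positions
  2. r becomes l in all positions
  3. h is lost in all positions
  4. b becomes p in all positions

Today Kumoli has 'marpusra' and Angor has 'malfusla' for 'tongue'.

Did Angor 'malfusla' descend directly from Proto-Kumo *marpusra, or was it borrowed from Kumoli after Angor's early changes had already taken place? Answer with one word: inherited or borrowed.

inherited

If inherited, *marpusra would pass through all of Angor's changes:
Angor: start from *marpusra.
  rule 1 (unconditioned shift): marpusra → marfusra
  rule 2 (unconditioned shift): marfusra → malfusla
  rule 3: no change — malfusla
  rule 4: no change — malfusla
  ⇒ Angor malfusla
If borrowed from Kumoli 'marpusra' after the early changes, it would undergo only the recent ones:
  rule 3 (h-loss): no change (marpusra)
  rule 4 (unconditioned shift): no change (marpusra)
  ⇒ as a loan: marpusra
Angor 'malfusla' matches the inherited outcome exactly, so it is an inherited cognate, not a loan.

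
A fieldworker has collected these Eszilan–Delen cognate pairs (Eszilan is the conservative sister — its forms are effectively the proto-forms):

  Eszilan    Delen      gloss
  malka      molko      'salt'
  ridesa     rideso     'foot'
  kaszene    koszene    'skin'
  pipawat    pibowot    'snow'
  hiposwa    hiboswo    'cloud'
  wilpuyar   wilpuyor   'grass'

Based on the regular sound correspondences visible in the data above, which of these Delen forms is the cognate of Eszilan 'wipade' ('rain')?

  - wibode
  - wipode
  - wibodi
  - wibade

pipawat ~ pibowot — Eszilan p corresponds to Delen b between vowels (before a back vowel).
malka ~ molko, kaszene ~ koszene — Eszilan a corresponds to Delen o after a consonant, before a consonant other than r, m, n, p, b, f, v.
Applying these to Eszilan 'wipade':
  wipade → wibade   (p→b between vowels (before a back vowel))
  wibade → wibode   (a→o after a consonant, before a consonant other than r, m, n, p, b, f, v)
So the Delen cognate is 'wibode'.

wibode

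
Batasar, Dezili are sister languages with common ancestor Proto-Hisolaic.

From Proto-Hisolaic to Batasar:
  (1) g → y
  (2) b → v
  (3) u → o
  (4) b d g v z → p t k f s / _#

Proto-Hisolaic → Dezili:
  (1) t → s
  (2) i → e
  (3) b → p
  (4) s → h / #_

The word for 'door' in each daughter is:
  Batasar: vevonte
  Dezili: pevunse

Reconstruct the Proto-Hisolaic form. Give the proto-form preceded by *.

*bevunte

Position 1: Batasar has v, Dezili has p. Taking the neighbouring segments as reconstructed: Batasar v could go back to *b or *v; Dezili p could go back to *p or *b — the one source consistent with every daughter is *b.
Position 6: Batasar has t, Dezili has s. Taking the neighbouring segments as reconstructed: Batasar t can only go back to *t; Dezili s could go back to *t or *s — the one source consistent with every daughter is *t.
Position 4: Batasar has o, Dezili has u. Dezili preserves u here (none of its changes turn any other segment into u), so the proto-segment is *u.
This points to *bevunte. Verify forward in each daughter:
Batasar: *bevunte
  bevunte (rule 1 does not apply)
  bevunte → vevunte   [unconditioned shift]
  vevunte → vevonte   [vowel merger]
  vevonte (rule 4 does not apply)
  giving Batasar vevonte.
Dezili: *bevunte > bevunse > pevunse  (by unconditioned shift, unconditioned shift)
No other proto-form is consistent with every reflex, so the reconstruction is *bevunte.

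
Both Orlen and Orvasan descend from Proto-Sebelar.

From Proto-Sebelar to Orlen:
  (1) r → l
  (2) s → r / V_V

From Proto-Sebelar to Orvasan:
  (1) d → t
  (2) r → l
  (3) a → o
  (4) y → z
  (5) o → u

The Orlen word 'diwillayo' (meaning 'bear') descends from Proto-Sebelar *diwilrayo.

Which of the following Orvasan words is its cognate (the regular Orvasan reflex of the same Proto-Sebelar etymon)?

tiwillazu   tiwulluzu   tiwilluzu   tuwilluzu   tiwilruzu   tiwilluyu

tiwilluzu

Orvasan: *diwilrayo > tiwilrayo > tiwillayo > tiwilloyo > tiwillozo > tiwilluzu  (by unconditioned shift, unconditioned shift, vowel merger, unconditioned shift, vowel merger)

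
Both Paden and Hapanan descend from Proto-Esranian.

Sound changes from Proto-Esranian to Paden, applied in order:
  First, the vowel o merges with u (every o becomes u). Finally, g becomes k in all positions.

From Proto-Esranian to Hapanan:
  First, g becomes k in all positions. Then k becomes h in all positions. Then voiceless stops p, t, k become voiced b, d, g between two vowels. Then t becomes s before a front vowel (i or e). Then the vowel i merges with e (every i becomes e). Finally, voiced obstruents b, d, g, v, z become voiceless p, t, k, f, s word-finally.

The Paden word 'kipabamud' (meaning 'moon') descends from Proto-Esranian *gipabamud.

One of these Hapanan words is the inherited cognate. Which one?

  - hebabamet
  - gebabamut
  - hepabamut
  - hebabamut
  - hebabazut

hebabamut

Hapanan: *gipabamud
  gipabamud → kipabamud   [unconditioned shift]
  kipabamud → hipabamud   [unconditioned shift]
  hipabamud → hibabamud   [intervocalic voicing]
  hibabamud (rule 4 does not apply)
  hibabamud → hebabamud   [vowel merger]
  hebabamud → hebabamut   [final devoicing]
  giving Hapanan hebabamut.
Among the options, 'hebabamut' alone shows every Hapanan change applied in order.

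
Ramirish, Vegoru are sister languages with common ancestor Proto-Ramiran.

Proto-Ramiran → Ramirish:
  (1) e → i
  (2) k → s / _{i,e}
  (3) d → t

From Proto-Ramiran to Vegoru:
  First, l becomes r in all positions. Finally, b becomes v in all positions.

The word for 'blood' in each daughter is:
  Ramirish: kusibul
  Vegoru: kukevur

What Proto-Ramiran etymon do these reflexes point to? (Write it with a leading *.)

Position 4: Ramirish has i, Vegoru has e. Vegoru preserves e here (none of its changes turn any other segment into e), so the proto-segment is *e.
Position 3: Ramirish has s, Vegoru has k. Vegoru preserves k here (none of its changes turn any other segment into k), so the proto-segment is *k.
Position 7: Ramirish has l, Vegoru has r. Ramirish preserves l here (none of its changes turn any other segment into l), so the proto-segment is *l.
This points to *kukebul. Verify forward in each daughter:
Ramirish: start from *kukebul.
  rule 1 (vowel merger): kukebul → kukibul
  rule 2 (palatalisation): kukibul → kusibul
  rule 3: no change — kusibul
  ⇒ Ramirish kusibul
Vegoru: start from *kukebul.
  rule 1 (unconditioned shift): kukebul → kukebur
  rule 2 (unconditioned shift): kukebur → kukevur
  ⇒ Vegoru kukevur
Only *kukebul yields all of Ramirish kusibul, Vegoru kukevur.

*kukebul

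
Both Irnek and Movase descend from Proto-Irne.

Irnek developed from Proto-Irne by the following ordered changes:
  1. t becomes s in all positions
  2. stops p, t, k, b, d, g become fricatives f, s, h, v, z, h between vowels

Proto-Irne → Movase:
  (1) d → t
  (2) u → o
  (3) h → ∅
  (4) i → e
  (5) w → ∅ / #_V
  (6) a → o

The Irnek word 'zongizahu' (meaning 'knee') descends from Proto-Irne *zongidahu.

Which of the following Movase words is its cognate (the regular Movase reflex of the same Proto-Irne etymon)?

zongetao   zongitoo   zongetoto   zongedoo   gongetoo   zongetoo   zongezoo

Movase: *zongidahu > zongitahu > zongitaho > zongitao > zongetao > zongetoo  (by unconditioned shift, vowel merger, h-loss, vowel merger, vowel merger)

zongetoo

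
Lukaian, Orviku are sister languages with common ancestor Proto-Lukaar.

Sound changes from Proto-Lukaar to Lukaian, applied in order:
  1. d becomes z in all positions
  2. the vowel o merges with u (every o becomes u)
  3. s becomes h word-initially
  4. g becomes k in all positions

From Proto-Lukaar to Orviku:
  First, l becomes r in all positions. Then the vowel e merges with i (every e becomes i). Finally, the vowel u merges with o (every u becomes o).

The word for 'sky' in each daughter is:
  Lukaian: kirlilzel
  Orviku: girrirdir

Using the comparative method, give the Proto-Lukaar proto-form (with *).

Position 8: Lukaian has e, Orviku has i. Lukaian preserves e here (none of its changes turn any other segment into e), so the proto-segment is *e.
Position 9: Lukaian has l, Orviku has r. Lukaian preserves l here (none of its changes turn any other segment into l), so the proto-segment is *l.
This points to *girlildel. Verify forward in each daughter:
Lukaian: *girlildel > girlilzel > kirlilzel  (by unconditioned shift, unconditioned shift)
Orviku: start from *girlildel.
  rule 1 (unconditioned shift): girlildel → girrirder
  rule 2 (vowel merger): girrirder → girrirdir
  rule 3: no change — girrirdir
  ⇒ Orviku girrirdir
Only *girlildel yields all of Lukaian kirlilzel, Orviku girrirdir.

*girlildel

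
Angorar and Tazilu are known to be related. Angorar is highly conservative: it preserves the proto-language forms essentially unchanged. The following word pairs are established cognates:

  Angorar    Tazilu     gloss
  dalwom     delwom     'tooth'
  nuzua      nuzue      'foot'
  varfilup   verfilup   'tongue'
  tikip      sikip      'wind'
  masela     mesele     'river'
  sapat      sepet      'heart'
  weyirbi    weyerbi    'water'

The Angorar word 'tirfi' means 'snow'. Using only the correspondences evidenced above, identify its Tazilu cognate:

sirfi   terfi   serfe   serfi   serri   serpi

serfi

tikip ~ sikip — Angorar t corresponds to Tazilu s word-initially before a front vowel.
weyirbi ~ weyerbi — Angorar i corresponds to Tazilu e after a consonant, before r.
Applying these to Angorar 'tirfi':
  tirfi → sirfi   (t→s word-initially before a front vowel)
  sirfi → serfi   (i→e after a consonant, before r)
So the Tazilu cognate is 'serfi'.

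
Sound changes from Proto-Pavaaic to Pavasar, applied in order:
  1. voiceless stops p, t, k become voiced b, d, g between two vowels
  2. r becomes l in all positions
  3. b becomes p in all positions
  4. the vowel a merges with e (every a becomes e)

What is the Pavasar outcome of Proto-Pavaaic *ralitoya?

Pavasar: *ralitoya > ralidoya > lalidoya > lelidoye  (by intervocalic voicing, unconditioned shift, vowel merger)

lelidoye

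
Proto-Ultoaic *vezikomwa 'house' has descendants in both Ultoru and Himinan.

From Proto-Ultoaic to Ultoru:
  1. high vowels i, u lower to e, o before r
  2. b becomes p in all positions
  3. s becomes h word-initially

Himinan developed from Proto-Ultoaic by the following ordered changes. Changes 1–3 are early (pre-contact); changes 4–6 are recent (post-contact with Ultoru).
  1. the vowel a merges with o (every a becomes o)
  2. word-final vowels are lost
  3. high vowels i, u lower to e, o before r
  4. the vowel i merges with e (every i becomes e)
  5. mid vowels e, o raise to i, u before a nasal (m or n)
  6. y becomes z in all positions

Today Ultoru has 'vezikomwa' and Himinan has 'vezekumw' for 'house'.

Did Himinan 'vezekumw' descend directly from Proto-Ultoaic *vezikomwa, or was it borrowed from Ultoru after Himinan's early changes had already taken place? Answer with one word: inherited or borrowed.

inherited

If inherited, *vezikomwa would pass through all of Himinan's changes:
Himinan: start from *vezikomwa.
  rule 1 (vowel merger): vezikomwa → vezikomwo
  rule 2 (apocope): vezikomwo → vezikomw
  rule 3: no change — vezikomw
  rule 4 (vowel merger): vezikomw → vezekomw
  rule 5 (pre-nasal raising): vezekomw → vezekumw
  rule 6: no change — vezekumw
  ⇒ Himinan vezekumw
If borrowed from Ultoru 'vezikomwa' after the early changes, it would undergo only the recent ones:
  rule 4 (vowel merger): vezikomwa → vezekomwa
  rule 5 (pre-nasal raising): vezekomwa → vezekumwa
  rule 6 (unconditioned shift): no change (vezekumwa)
  ⇒ as a loan: vezekumwa
Himinan 'vezekumw' matches the inherited outcome exactly, so it is an inherited cognate, not a loan.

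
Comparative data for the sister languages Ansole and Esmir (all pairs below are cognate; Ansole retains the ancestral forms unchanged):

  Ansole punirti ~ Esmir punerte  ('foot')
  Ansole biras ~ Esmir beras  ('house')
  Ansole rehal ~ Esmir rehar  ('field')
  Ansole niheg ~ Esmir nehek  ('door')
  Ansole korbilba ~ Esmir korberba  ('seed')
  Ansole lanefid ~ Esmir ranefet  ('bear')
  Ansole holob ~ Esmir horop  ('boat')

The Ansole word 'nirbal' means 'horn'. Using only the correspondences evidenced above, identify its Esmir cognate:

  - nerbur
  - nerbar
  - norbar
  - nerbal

nerbar

punirti ~ punerte, biras ~ beras — Ansole i corresponds to Esmir e after a consonant, before r.
rehal ~ rehar — Ansole l corresponds to Esmir r word-finally.
Applying these to Ansole 'nirbal':
  nirbal → nerbal   (i→e after a consonant, before r)
  nerbal → nerbar   (l→r word-finally)
So the Esmir cognate is 'nerbar'.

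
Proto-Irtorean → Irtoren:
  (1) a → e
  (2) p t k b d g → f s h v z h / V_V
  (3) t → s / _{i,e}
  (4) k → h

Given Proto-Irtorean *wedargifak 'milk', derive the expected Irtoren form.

Irtoren: start from *wedargifak.
  rule 1 (vowel merger): wedargifak → wedergifek
  rule 2 (intervocalic lenition): wedergifek → wezergifek
  rule 3: no change — wezergifek
  rule 4 (unconditioned shift): wezergifek → wezergifeh
  ⇒ Irtoren wezergifeh

wezergifeh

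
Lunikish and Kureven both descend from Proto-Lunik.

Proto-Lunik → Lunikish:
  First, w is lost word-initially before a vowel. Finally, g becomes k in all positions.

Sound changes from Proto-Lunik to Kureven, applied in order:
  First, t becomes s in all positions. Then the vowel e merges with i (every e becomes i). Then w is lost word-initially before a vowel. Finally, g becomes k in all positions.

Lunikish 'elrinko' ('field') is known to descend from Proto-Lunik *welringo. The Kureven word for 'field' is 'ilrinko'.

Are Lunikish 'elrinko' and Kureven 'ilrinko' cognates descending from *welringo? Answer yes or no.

yes

Derive the expected Kureven reflex of *welringo:
Kureven: start from *welringo.
  rule 1: no change — welringo
  rule 2 (vowel merger): welringo → wilringo
  rule 3 (glide loss): wilringo → ilringo
  rule 4 (unconditioned shift): ilringo → ilrinko
  ⇒ Kureven ilrinko
Kureven 'ilrinko' matches the regular reflex exactly, so the pair is cognate.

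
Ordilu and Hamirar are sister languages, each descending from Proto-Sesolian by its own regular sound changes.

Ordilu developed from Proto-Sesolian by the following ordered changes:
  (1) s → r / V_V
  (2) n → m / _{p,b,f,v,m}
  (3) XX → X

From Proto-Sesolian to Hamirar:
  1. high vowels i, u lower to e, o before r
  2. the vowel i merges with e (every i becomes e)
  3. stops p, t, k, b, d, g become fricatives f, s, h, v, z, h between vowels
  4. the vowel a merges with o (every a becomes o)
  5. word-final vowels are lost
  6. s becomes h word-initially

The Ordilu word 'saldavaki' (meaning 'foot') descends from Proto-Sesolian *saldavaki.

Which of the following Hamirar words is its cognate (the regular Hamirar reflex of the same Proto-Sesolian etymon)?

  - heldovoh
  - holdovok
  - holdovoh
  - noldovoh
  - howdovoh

Hamirar: *saldavaki > saldavake > saldavahe > soldovohe > soldovoh > holdovoh  (by vowel merger, intervocalic lenition, vowel merger, apocope, debuccalisation)

holdovoh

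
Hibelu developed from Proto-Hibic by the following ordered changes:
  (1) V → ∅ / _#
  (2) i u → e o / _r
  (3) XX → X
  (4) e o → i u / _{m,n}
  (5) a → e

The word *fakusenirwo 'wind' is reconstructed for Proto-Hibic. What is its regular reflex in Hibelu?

fekusinerw

Hibelu: *fakusenirwo
  fakusenirwo → fakusenirw   [apocope]
  fakusenirw → fakusenerw   [pre-rhotic lowering]
  fakusenerw (rule 3 does not apply)
  fakusenerw → fakusinerw   [pre-nasal raising]
  fakusinerw → fekusinerw   [vowel merger]
  giving Hibelu fekusinerw.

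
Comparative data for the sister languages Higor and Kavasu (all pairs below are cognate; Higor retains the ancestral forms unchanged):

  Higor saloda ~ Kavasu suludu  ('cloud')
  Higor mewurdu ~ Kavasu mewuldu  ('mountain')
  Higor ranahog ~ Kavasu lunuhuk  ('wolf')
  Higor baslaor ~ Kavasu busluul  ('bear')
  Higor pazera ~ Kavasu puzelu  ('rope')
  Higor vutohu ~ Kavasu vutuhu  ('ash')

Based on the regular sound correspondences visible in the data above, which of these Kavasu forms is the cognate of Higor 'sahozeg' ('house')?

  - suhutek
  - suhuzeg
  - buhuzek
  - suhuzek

suhuzek

saloda ~ suludu, ranahog ~ lunuhuk — Higor a corresponds to Kavasu u after a consonant, before a consonant other than r, m, n, p, b, f, v.
saloda ~ suludu, ranahog ~ lunuhuk — Higor o corresponds to Kavasu u after a consonant, before a consonant other than r, m, n, p, b, f, v.
ranahog ~ lunuhuk — Higor g corresponds to Kavasu k word-finally.
Applying these to Higor 'sahozeg':
  sahozeg → suhozeg   (a→u after a consonant, before a consonant other than r, m, n, p, b, f, v)
  suhozeg → suhuzeg   (o→u after a consonant, before a consonant other than r, m, n, p, b, f, v)
  suhuzeg → suhuzek   (g→k word-finally)
So the Kavasu cognate is 'suhuzek'.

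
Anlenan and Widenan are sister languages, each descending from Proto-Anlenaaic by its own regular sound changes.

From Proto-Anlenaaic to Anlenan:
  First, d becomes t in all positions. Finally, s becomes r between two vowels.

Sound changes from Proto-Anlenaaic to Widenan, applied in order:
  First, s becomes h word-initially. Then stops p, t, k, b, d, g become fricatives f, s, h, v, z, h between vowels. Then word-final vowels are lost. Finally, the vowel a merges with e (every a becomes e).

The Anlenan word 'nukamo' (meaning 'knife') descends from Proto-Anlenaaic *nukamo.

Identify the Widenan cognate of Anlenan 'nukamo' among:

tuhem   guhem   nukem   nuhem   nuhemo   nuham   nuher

Widenan: *nukamo > nuhamo > nuham > nuhem  (by intervocalic lenition, apocope, vowel merger)
The other candidates each miss or misapply at least one Widenan change.

nuhem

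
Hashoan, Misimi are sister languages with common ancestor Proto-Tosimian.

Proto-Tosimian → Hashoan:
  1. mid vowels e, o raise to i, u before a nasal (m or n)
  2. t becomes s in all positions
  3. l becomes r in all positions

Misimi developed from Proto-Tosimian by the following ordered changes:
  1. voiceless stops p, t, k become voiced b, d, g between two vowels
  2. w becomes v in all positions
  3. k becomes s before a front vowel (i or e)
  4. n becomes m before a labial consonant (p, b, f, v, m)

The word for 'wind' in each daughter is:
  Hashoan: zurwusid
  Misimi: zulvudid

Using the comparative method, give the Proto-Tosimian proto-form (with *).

Position 3: Hashoan has r, Misimi has l. Misimi preserves l here (none of its changes turn any other segment into l), so the proto-segment is *l.
Position 4: Hashoan has w, Misimi has v. Hashoan preserves w here (none of its changes turn any other segment into w), so the proto-segment is *w.
Position 6: Hashoan has s, Misimi has d. Taking the neighbouring segments as reconstructed: Hashoan s could go back to *t or *s; Misimi d could go back to *t or *d — the one source consistent with every daughter is *t.
Verify the candidate proto-form against each daughter:
Hashoan: start from *zulwutid.
  rule 1: no change — zulwutid
  rule 2 (unconditioned shift): zulwutid → zulwusid
  rule 3 (unconditioned shift): zulwusid → zurwusid
  ⇒ Hashoan zurwusid
Misimi: start from *zulwutid.
  rule 1 (intervocalic voicing): zulwutid → zulwudid
  rule 2 (unconditioned shift): zulwudid → zulvudid
  rule 3: no change — zulvudid
  rule 4: no change — zulvudid
  ⇒ Misimi zulvudid
*zulwutid is the unique common source.

*zulwutid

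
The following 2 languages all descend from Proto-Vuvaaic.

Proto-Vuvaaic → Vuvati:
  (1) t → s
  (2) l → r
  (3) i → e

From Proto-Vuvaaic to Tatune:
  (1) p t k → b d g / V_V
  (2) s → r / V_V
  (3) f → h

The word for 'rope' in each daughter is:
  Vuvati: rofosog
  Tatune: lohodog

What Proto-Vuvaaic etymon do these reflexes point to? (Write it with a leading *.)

Position 3: Vuvati has f, Tatune has h. Vuvati preserves f here (none of its changes turn any other segment into f), so the proto-segment is *f.
Position 5: Vuvati has s, Tatune has d. Taking the neighbouring segments as reconstructed: Vuvati s could go back to *t or *s; Tatune d could go back to *t or *d — the one source consistent with every daughter is *t.
Position 1: Vuvati has r, Tatune has l. Tatune preserves l here (none of its changes turn any other segment into l), so the proto-segment is *l.
Verify the candidate proto-form against each daughter:
Vuvati: *lofotog > lofosog > rofosog  (by unconditioned shift, unconditioned shift)
Tatune: *lofotog
  lofotog → lofodog   [intervocalic voicing]
  lofodog (rule 2 does not apply)
  lofodog → lohodog   [unconditioned shift]
  giving Tatune lohodog.
*lofotog is the unique common source.

*lofotog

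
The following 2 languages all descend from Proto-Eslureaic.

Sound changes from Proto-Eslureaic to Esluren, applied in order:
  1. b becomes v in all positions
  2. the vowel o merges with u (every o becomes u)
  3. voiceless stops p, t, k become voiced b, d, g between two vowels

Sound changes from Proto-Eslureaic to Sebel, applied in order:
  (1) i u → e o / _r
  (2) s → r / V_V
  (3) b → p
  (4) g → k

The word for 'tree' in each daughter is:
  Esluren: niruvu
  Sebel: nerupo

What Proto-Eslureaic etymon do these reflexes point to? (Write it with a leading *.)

Position 2: Esluren has i, Sebel has e. Esluren preserves i here (none of its changes turn any other segment into i), so the proto-segment is *i.
Position 5: Esluren has v, Sebel has p. Taking the neighbouring segments as reconstructed: Esluren v could go back to *b or *v; Sebel p could go back to *p or *b — the one source consistent with every daughter is *b.
Verify the candidate proto-form against each daughter:
Esluren: *nirubo > niruvo > niruvu  (by unconditioned shift, vowel merger)
Sebel: *nirubo
  nirubo → nerubo   [pre-rhotic lowering]
  nerubo (rule 2 does not apply)
  nerubo → nerupo   [unconditioned shift]
  nerupo (rule 4 does not apply)
  giving Sebel nerupo.
Only *nirubo yields all of Esluren niruvu, Sebel nerupo.

*nirubo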